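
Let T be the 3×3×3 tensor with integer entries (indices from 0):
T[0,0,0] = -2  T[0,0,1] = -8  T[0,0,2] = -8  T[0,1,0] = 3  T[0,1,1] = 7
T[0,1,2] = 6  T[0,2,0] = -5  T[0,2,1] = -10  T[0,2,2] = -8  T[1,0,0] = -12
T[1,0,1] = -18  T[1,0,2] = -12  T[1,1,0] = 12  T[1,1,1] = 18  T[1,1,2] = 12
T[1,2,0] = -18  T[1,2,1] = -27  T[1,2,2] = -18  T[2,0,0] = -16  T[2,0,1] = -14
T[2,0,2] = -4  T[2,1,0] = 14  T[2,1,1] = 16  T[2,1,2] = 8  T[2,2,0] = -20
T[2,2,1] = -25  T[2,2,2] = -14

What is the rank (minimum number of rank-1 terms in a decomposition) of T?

2

Lower bound: the mode-2 unfolding of T (rows indexed by j, columns by (i,k) = (0,0), (0,1), (0,2), (1,0), (1,1), (1,2), (2,0), (2,1), (2,2)) is [[-2, -8, -8, -12, -18, -12, -16, -14, -4], [3, 7, 6, 12, 18, 12, 14, 16, 8], [-5, -10, -8, -18, -27, -18, -20, -25, -14]].
There the 2×2 minor on rows j ∈ {0, 1}, columns (i,k) ∈ {(0,0), (0,1)} is det [[-2, -8], [3, 7]] = 10 ≠ 0, so this unfolding has rank ≥ 2; CP rank is at least every unfolding rank, so rank(T) ≥ 2. (Flattening ranks never certify an upper bound on CP rank; for that we must actually write T with 2 rank-1 terms.)
Upper bound — finding two terms. Write S_k = T[:,:,k] for the frontal slices: S₀ = [[-2, 3, -5], [-12, 12, -18], [-16, 14, -20]], S₁ = [[-8, 7, -10], [-18, 18, -27], [-14, 16, -25]], S₂ = [[-8, 6, -8], [-12, 12, -18], [-4, 8, -14]].
If T = a₁ (x) b₁ (x) c₁ + a₂ (x) b₂ (x) c₂ then each S_k = c₁[k]·a₁b₁ᵀ + c₂[k]·a₂b₂ᵀ. S₀ and S₁ are linearly independent, so a₁b₁ᵀ and a₂b₂ᵀ must span the same plane of matrices: they are the rank-1 matrices of the form x·S₀ + y·S₁.
The 2×2 minor of x·S₀ + y·S₁ on rows {0,1}, columns {0,1} is 12·x² + 6·xy − 18·y² = 6·(2·x + 3·y)(x − y), vanishing at (x:y) = (3:-2) and (1:1).
M₁ = 3·S₀ − 2·S₁ = [[10, -5, 5], [0, 0, 0], [-20, 10, -10]] = 5·[1, 0, -2][2, -1, 1]ᵀ and M₂ = S₀ + S₁ = [[-10, 10, -15], [-30, 30, -45], [-30, 30, -45]] = (-5)·[1, 3, 3][2, -2, 3]ᵀ, so take a₁ = [1, 0, -2], b₁ = [2, -1, 1], a₂ = [1, 3, 3], b₂ = [2, -2, 3].
Each slice is an integer combination of E₁ = a₁b₁ᵀ and E₂ = a₂b₂ᵀ: S₀ = E₁ − 2·E₂, S₁ = −E₁ − 3·E₂, S₂ = −2·E₁ − 2·E₂; reading off coefficients, c₁ = [1, -1, -2] and c₂ = [-2, -3, -2].
Hence T = [1, 0, -2] (x) [2, -1, 1] (x) [1, -1, -2] + [1, 3, 3] (x) [2, -2, 3] (x) [-2, -3, -2], so rank(T) ≤ 2.
These bounds meet, so rank(T) = 2.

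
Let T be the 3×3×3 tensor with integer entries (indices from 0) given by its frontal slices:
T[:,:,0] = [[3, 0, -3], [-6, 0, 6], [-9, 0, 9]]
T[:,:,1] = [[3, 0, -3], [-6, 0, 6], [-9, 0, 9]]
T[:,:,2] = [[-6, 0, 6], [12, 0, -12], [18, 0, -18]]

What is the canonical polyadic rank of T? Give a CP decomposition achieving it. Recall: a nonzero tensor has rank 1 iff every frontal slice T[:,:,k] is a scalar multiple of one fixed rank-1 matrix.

Lower bound: T ≠ 0 (e.g. T[0,0,0] = 3), so rank(T) ≥ 1.
Upper bound: if T = a ⊗ b ⊗ c then every fibre of T is a multiple of the corresponding factor, so read the factors off the fibres through the nonzero entry T[0,0,0] = 3.
The mode-1 fibre T[:,0,0] = [3, -6, -9] gives a = [1, -2, -3] (primitive direction); the mode-2 fibre T[0,:,0] = [3, 0, -3] gives b = [1, 0, -1]; then c[k] = T[0,0,k] / (a[0]·b[0]) = [3, 3, -6] / 1 = [3, 3, -6].
Expanding [1, -2, -3] ⊗ [1, 0, -1] ⊗ [3, 3, -6] reproduces all 27 entries of T, so T = [1, -2, -3] ⊗ [1, 0, -1] ⊗ [3, 3, -6] and rank(T) ≤ 1.
These bounds meet, so rank(T) = 1.
Check entry T[1,1,2] = 0: (-2)·(0)·(-6) = 0.

rank(T) = 1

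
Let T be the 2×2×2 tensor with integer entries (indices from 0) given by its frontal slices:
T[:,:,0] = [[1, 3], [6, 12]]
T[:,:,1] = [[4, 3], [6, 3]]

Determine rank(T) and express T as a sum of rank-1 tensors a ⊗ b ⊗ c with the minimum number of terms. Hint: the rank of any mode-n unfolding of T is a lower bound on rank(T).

Lower bound: the mode-2 unfolding of T (rows indexed by j, columns by (i,k) = (0,0), (0,1), (1,0), (1,1)) is [[1, 4, 6, 6], [3, 3, 12, 3]].
There the 2×2 minor on rows j ∈ {0, 1}, columns (i,k) ∈ {(0,0), (0,1)} is det [[1, 4], [3, 3]] = -9 ≠ 0, so this unfolding has rank ≥ 2; CP rank is at least every unfolding rank, so rank(T) ≥ 2. (Flattening ranks never certify an upper bound on CP rank; for that we must actually write T with 2 rank-1 terms.)
Upper bound — finding two terms. Write S_k = T[:,:,k] for the frontal slices: S₀ = [[1, 3], [6, 12]], S₁ = [[4, 3], [6, 3]].
If T = a₁ ⊗ b₁ ⊗ c₁ + a₂ ⊗ b₂ ⊗ c₂ then each S_k = c₁[k]·a₁b₁ᵀ + c₂[k]·a₂b₂ᵀ. S₀ and S₁ are linearly independent, so a₁b₁ᵀ and a₂b₂ᵀ must span the same plane of matrices: they are the rank-1 matrices of the form x·S₀ + y·S₁.
det(x·S₀ + y·S₁) is −6·x² + 15·xy − 6·y² = (-3)·(x − 2·y)(2·x − y), vanishing at (x:y) = (2:1) and (1:2).
M₁ = 2·S₀ + S₁ = [[6, 9], [18, 27]] = 3·(1, 3)(2, 3)ᵀ and M₂ = S₀ + 2·S₁ = [[9, 9], [18, 18]] = 9·(1, 2)(1, 1)ᵀ, so take a₁ = (1, 3), b₁ = (2, 3), a₂ = (1, 2), b₂ = (1, 1).
Each slice is an integer combination of E₁ = a₁b₁ᵀ and E₂ = a₂b₂ᵀ: S₀ = 2·E₁ − 3·E₂, S₁ = −E₁ + 6·E₂; reading off coefficients, c₁ = (2, -1) and c₂ = (-3, 6).
Hence T = (1, 3) ⊗ (2, 3) ⊗ (2, -1) + (1, 2) ⊗ (1, 1) ⊗ (-3, 6), so rank(T) ≤ 2.
These bounds meet, so rank(T) = 2.
Check entry T[0,1,1] = 3: (1)·(3)·(-1) + (1)·(1)·(6) = 3.

rank(T) = 2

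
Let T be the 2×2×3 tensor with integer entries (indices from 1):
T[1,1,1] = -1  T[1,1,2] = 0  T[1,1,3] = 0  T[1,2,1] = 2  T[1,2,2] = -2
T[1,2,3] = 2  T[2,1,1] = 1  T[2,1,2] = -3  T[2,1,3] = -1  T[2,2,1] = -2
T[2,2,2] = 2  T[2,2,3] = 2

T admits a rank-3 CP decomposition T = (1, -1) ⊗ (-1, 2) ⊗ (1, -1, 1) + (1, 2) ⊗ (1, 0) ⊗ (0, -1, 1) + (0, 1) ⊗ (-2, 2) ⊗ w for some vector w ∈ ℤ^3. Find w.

w = (0, 0, 2)

Subtract the known terms from T to get the rank-1 residual R = (0, 1) ⊗ (-2, 2) ⊗ w, so R[i,j,k] = a[i]·b[j]·w[k]. Pick indices with nonzero a[2]·b[1] = (1)·(-2) = -2. Only the fibre through (2,1,·) is needed: R[2,1,:] = T[2,1,:] − Σₗ aₗ[2]bₗ[1]cₗ = [1, -3, -1] − (-1)·(-1)·(1, -1, 1) − (2)·(1)·(0, -1, 1) = [0, 0, -4]. Then w[k] = R[2,1,k] / -2 for each k, giving w = [0, 0, -4] / -2 = (0, 0, 2).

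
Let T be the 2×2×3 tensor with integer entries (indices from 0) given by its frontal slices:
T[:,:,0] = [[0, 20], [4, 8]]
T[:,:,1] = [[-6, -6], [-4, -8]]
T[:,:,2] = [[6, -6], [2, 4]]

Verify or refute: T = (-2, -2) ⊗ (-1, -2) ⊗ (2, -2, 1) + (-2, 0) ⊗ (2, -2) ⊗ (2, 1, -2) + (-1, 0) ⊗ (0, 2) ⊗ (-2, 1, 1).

Reconstruct entry (0,0,0) from the claimed factors: Σₗ aₗ[0]bₗ[0]cₗ[0] = (-2)·(-1)·(2) + (-2)·(2)·(2) + (-1)·(0)·(-2) = -4, but T[0,0,0] = 0. The claim is false.

No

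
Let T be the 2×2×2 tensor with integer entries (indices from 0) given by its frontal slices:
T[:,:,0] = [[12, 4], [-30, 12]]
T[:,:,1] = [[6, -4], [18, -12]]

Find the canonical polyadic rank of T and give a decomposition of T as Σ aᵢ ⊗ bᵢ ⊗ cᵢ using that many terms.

rank(T) = 2

Lower bound: the mode-3 unfolding of T (rows indexed by k, columns by (i,j) = (0,0), (0,1), (1,0), (1,1)) is [[12, 4, -30, 12], [6, -4, 18, -12]].
There the 2×2 minor on rows k ∈ {0, 1}, columns (i,j) ∈ {(0,0), (0,1)} is det [[12, 4], [6, -4]] = -72 ≠ 0, so this unfolding has rank ≥ 2; CP rank is at least every unfolding rank, so rank(T) ≥ 2. (This is only a lower bound: in general the CP rank may exceed every unfolding rank, so we still need to exhibit 2 rank-1 terms summing to T.)
Upper bound — finding two terms. Write S_k = T[:,:,k] for the frontal slices: S₀ = [[12, 4], [-30, 12]], S₁ = [[6, -4], [18, -12]].
If T = a₁ ⊗ b₁ ⊗ c₁ + a₂ ⊗ b₂ ⊗ c₂ then each S_k = c₁[k]·a₁b₁ᵀ + c₂[k]·a₂b₂ᵀ. S₀ and S₁ are linearly independent, so a₁b₁ᵀ and a₂b₂ᵀ must span the same plane of matrices: they are the rank-1 matrices of the form x·S₀ + y·S₁.
det(x·S₀ + y·S₁) is 264·x² − 264·xy = 264·(x − y)(x), vanishing at (x:y) = (1:1) and (0:1).
M₁ = S₀ + S₁ = [[18, 0], [-12, 0]] = 6·[3, -2][1, 0]ᵀ and M₂ = S₁ = [[6, -4], [18, -12]] = 2·[1, 3][3, -2]ᵀ, so take a₁ = [3, -2], b₁ = [1, 0], a₂ = [1, 3], b₂ = [3, -2].
Each slice is an integer combination of E₁ = a₁b₁ᵀ and E₂ = a₂b₂ᵀ: S₀ = 6·E₁ − 2·E₂, S₁ = 2·E₂; reading off coefficients, c₁ = [6, 0] and c₂ = [-2, 2].
Hence T = [3, -2] ⊗ [1, 0] ⊗ [6, 0] + [1, 3] ⊗ [3, -2] ⊗ [-2, 2], so rank(T) ≤ 2.
These bounds meet, so rank(T) = 2.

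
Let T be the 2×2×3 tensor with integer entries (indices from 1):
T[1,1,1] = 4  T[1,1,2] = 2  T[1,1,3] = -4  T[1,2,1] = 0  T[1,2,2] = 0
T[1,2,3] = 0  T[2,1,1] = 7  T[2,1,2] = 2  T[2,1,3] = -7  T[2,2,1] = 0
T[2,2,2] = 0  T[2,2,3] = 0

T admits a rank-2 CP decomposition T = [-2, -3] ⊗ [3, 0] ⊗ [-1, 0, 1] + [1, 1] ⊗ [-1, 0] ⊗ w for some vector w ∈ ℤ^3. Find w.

Subtract the known terms from T to get the rank-1 residual R = [1, 1] ⊗ [-1, 0] ⊗ w, so R[i,j,k] = a[i]·b[j]·w[k]. Pick indices with nonzero a[1]·b[1] = (1)·(-1) = -1. Only the fibre through (1,1,·) is needed: R[1,1,:] = T[1,1,:] − Σₗ aₗ[1]bₗ[1]cₗ = [4, 2, -4] − (-2)·(3)·[-1, 0, 1] = [-2, 2, 2]. Then w[k] = R[1,1,k] / -1 for each k, giving w = [-2, 2, 2] / -1 = [2, -2, -2].

w = [2, -2, -2]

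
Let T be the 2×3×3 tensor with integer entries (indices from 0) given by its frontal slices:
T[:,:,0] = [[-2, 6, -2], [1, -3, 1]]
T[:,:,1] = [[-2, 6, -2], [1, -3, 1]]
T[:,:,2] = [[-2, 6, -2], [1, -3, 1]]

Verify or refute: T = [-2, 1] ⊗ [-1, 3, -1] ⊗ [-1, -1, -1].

Reconstruct entrywise from the claimed factors. For example, T[1,0,0] = 1 and Σₗ aₗ[1]bₗ[0]cₗ[0] = (1)·(-1)·(-1) = 1; checking all 18 entries, every one matches. The claim holds.

Yes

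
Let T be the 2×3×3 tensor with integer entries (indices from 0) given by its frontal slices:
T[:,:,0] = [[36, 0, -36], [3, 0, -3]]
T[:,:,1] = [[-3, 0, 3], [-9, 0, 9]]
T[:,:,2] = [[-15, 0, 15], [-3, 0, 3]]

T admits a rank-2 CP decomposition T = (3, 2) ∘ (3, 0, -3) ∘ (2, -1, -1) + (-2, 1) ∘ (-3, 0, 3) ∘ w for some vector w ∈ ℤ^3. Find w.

Subtract the known terms from T to get the rank-1 residual R = (-2, 1) ∘ (-3, 0, 3) ∘ w, so R[i,j,k] = a[i]·b[j]·w[k]. Pick indices with nonzero a[0]·b[0] = (-2)·(-3) = 6. Only the fibre through (0,0,·) is needed: R[0,0,:] = T[0,0,:] − Σₗ aₗ[0]bₗ[0]cₗ = [36, -3, -15] − (3)·(3)·(2, -1, -1) = [18, 6, -6]. Then w[k] = R[0,0,k] / 6 for each k, giving w = [18, 6, -6] / 6 = (3, 1, -1).

w = (3, 1, -1)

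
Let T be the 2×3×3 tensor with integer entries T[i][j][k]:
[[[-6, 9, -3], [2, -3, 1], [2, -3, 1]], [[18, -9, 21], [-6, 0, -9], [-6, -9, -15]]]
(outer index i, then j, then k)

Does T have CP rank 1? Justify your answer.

The mode-3 unfolding of T (rows indexed by k, columns by (i,j) = (0,0), (0,1), (0,2), (1,0), (1,1), (1,2)) is [[-6, 2, 2, 18, -6, -6], [9, -3, -3, -9, 0, -9], [-3, 1, 1, 21, -9, -15]].
There the 2×2 minor on rows k ∈ {0, 1}, columns (i,j) ∈ {(0,0), (1,0)} is det [[-6, 18], [9, -9]] = -108 ≠ 0, so this unfolding has rank ≥ 2; CP rank is at least every unfolding rank, so rank(T) ≥ 2.
In particular rank(T) ≥ 2 > 1, so T is not rank-1.

No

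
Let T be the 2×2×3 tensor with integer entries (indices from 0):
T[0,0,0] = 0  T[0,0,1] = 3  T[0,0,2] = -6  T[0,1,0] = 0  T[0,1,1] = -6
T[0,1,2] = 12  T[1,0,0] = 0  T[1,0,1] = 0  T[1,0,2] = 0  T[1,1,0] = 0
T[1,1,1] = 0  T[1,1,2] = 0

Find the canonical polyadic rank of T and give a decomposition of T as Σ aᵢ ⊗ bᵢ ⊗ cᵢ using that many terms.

rank(T) = 1

Lower bound: T ≠ 0 (e.g. T[0,0,1] = 3), so rank(T) ≥ 1.
Upper bound: if T = a ⊗ b ⊗ c then every fibre of T is a multiple of the corresponding factor, so read the factors off the fibres through the nonzero entry T[0,0,1] = 3.
The mode-1 fibre T[:,0,1] = [3, 0] gives a = [1, 0] (primitive direction); the mode-2 fibre T[0,:,1] = [3, -6] gives b = [1, -2]; then c[k] = T[0,0,k] / (a[0]·b[0]) = [0, 3, -6] / 1 = [0, 3, -6].
Expanding [1, 0] ⊗ [1, -2] ⊗ [0, 3, -6] reproduces all 12 entries of T, so T = [1, 0] ⊗ [1, -2] ⊗ [0, 3, -6] and rank(T) ≤ 1.
These bounds meet, so rank(T) = 1.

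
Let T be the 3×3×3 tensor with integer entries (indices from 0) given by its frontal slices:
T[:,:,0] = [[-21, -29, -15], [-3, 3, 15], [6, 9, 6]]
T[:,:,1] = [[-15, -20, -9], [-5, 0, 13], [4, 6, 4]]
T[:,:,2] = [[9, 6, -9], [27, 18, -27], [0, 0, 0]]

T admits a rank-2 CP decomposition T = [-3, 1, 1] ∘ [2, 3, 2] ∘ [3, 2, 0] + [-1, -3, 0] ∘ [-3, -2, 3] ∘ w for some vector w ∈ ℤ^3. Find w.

Subtract the known terms from T to get the rank-1 residual R = [-1, -3, 0] ∘ [-3, -2, 3] ∘ w, so R[i,j,k] = a[i]·b[j]·w[k]. Pick indices with nonzero a[0]·b[0] = (-1)·(-3) = 3. Only the fibre through (0,0,·) is needed: R[0,0,:] = T[0,0,:] − Σₗ aₗ[0]bₗ[0]cₗ = [-21, -15, 9] − (-3)·(2)·[3, 2, 0] = [-3, -3, 9]. Then w[k] = R[0,0,k] / 3 for each k, giving w = [-3, -3, 9] / 3 = [-1, -1, 3].

w = [-1, -1, 3]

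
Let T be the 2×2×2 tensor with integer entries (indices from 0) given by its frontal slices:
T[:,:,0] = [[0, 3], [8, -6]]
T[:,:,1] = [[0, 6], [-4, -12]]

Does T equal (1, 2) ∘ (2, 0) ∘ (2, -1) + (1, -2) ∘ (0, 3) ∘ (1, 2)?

No

Reconstruct entry (0,0,0) from the claimed factors: Σₗ aₗ[0]bₗ[0]cₗ[0] = (1)·(2)·(2) + (1)·(0)·(1) = 4, but T[0,0,0] = 0. The claim is false.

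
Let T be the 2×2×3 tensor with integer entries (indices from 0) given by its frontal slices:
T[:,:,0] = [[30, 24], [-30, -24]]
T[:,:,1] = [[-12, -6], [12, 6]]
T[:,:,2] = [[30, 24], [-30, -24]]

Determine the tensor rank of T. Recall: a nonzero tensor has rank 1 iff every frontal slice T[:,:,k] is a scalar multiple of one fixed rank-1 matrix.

2

Lower bound: the mode-3 unfolding of T (rows indexed by k, columns by (i,j) = (0,0), (0,1), (1,0), (1,1)) is [[30, 24, -30, -24], [-12, -6, 12, 6], [30, 24, -30, -24]].
There the 2×2 minor on rows k ∈ {0, 1}, columns (i,j) ∈ {(0,0), (0,1)} is det [[30, 24], [-12, -6]] = 108 ≠ 0, so this unfolding has rank ≥ 2; CP rank is at least every unfolding rank, so rank(T) ≥ 2. (Flattening ranks never certify an upper bound on CP rank; for that we must actually write T with 2 rank-1 terms.)
Upper bound — finding two terms. Every mode-1 slice of T is a multiple of one matrix: T[i,:,:] = a[i]·M with a = [1, -1] and M = [[30, -12, 30], [24, -6, 24]] (rows indexed by j, columns by k). So it suffices to write M as a sum of two rank-1 matrices.
Splitting M by its rows (j = 0, 1), M = [1, 0][30, -12, 30]ᵀ + [0, 1][24, -6, 24]ᵀ.
Hence T = [1, -1] ⊗ [1, 0] ⊗ [30, -12, 30] + [1, -1] ⊗ [0, 1] ⊗ [24, -6, 24], so rank(T) ≤ 2.
These bounds meet, so rank(T) = 2.
Check entry T[0,0,1] = -12: (1)·(1)·(-12) + (1)·(0)·(-6) = -12.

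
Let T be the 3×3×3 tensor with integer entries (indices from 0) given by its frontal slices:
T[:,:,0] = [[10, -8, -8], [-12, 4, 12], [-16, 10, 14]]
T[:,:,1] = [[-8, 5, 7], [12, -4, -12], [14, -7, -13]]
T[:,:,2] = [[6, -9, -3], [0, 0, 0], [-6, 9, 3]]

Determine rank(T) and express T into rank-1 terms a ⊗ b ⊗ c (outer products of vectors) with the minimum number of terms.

Lower bound: in the mode-1 unfolding of T (rows indexed by i, columns by (j,k)) the 2×2 minor on rows i ∈ {0, 1}, columns (j,k) ∈ {(0,0), (0,1)} is det [[10, -8], [-12, 12]] = 24 ≠ 0, so that unfolding has rank ≥ 2 and hence rank(T) ≥ 2 (CP rank is at least every unfolding rank, though it can be larger).
Upper bound: with S_k = T[:,:,k], the two rank-1 terms a₁b₁ᵀ, a₂b₂ᵀ are the rank-1 members of the pencil x·S₀ + y·S₁.
The 2×2 minor of x·S₀ + y·S₁ on rows {0,1}, columns {0,1} is −56·x² + 84·xy − 28·y² = (-28)·(2·x − y)(x − y), vanishing at (x:y) = (1:2) and (1:1).
M₁ = S₀ + 2·S₁ = [[-6, 2, 6], [12, -4, -12], [12, -4, -12]] = (-2)·[1, -2, -2][3, -1, -3]ᵀ and M₂ = S₀ + S₁ = [[2, -3, -1], [0, 0, 0], [-2, 3, 1]] = [1, 0, -1][2, -3, -1]ᵀ, so take a₁ = [1, -2, -2], b₁ = [3, -1, -3], a₂ = [1, 0, -1], b₂ = [2, -3, -1].
Each slice is an integer combination of E₁ = a₁b₁ᵀ and E₂ = a₂b₂ᵀ: S₀ = 2·E₁ + 2·E₂, S₁ = −2·E₁ − E₂, S₂ = 3·E₂; reading off coefficients, c₁ = [2, -2, 0] and c₂ = [2, -1, 3].
Hence T = [1, -2, -2] ⊗ [3, -1, -3] ⊗ [2, -2, 0] + [1, 0, -1] ⊗ [2, -3, -1] ⊗ [2, -1, 3], so rank(T) ≤ 2.
These bounds meet, so rank(T) = 2.

rank(T) = 2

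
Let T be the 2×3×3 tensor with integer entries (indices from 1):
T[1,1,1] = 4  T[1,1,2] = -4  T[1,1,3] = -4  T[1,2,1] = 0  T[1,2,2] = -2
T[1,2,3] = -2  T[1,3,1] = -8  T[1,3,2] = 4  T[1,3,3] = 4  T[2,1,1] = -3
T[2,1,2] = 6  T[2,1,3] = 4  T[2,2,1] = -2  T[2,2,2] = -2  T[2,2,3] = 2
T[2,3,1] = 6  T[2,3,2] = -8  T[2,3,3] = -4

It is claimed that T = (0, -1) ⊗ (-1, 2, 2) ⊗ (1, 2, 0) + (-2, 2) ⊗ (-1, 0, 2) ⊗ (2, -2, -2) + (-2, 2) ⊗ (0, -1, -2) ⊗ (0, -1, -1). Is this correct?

Yes

Reconstruct entrywise from the claimed factors. For example, T[1,3,1] = -8 and Σₗ aₗ[1]bₗ[3]cₗ[1] = (0)·(2)·(1) + (-2)·(2)·(2) + (-2)·(-2)·(0) = -8; checking all 18 entries, every one matches. The claim holds.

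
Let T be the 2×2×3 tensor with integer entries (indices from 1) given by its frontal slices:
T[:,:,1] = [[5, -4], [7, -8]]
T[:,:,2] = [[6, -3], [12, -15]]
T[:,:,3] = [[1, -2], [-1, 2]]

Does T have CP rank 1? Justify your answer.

The mode-3 unfolding of T (rows indexed by k, columns by (i,j) = (1,1), (1,2), (2,1), (2,2)) is [[5, -4, 7, -8], [6, -3, 12, -15], [1, -2, -1, 2]].
There the 2×2 minor on rows k ∈ {1, 2}, columns (i,j) ∈ {(1,1), (1,2)} is det [[5, -4], [6, -3]] = 9 ≠ 0, so this unfolding has rank ≥ 2; CP rank is at least every unfolding rank, so rank(T) ≥ 2.
In particular rank(T) ≥ 2 > 1, so T is not rank-1.

No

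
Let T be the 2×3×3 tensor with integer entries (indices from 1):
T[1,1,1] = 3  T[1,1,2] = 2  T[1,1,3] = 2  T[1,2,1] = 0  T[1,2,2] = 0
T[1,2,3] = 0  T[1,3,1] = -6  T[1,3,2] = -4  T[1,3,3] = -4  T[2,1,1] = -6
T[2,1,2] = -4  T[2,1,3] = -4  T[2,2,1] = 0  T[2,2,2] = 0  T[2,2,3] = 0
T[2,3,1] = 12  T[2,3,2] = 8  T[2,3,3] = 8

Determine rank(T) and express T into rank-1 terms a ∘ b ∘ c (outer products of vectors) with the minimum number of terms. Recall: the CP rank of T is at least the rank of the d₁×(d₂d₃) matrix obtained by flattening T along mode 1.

rank(T) = 1

Lower bound: T ≠ 0 (e.g. T[1,1,1] = 3), so rank(T) ≥ 1.
Upper bound: if T = a ∘ b ∘ c then every fibre of T is a multiple of the corresponding factor, so read the factors off the fibres through the nonzero entry T[1,1,1] = 3.
The mode-1 fibre T[:,1,1] = [3, -6] gives a = [1, -2] (primitive direction); the mode-2 fibre T[1,:,1] = [3, 0, -6] gives b = [1, 0, -2]; then c[k] = T[1,1,k] / (a[1]·b[1]) = [3, 2, 2] / 1 = [3, 2, 2].
Expanding [1, -2] ∘ [1, 0, -2] ∘ [3, 2, 2] reproduces all 18 entries of T, so T = [1, -2] ∘ [1, 0, -2] ∘ [3, 2, 2] and rank(T) ≤ 1.
These bounds meet, so rank(T) = 1.
Check entry T[1,3,2] = -4: (1)·(-2)·(2) = -4.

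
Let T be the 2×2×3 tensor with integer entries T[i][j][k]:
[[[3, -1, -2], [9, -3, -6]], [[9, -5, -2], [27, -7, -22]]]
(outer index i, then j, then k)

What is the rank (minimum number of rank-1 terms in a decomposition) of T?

Lower bound: in the mode-2 unfolding of T (rows indexed by j, columns by (i,k)) the 2×2 minor on rows j ∈ {0, 1}, columns (i,k) ∈ {(0,0), (1,1)} is det [[3, -5], [9, -7]] = 24 ≠ 0, so that unfolding has rank ≥ 2 and hence rank(T) ≥ 2 (CP rank is at least every unfolding rank, though it can be larger).
Upper bound: with S_k = T[:,:,k], the two rank-1 terms a₁b₁ᵀ, a₂b₂ᵀ are the rank-1 members of the pencil x·S₀ + y·S₁.
det(x·S₀ + y·S₁) is 24·xy − 8·y² = 8·(3·x − y)(y), vanishing at (x:y) = (1:3) and (1:0).
M₁ = S₀ + 3·S₁ = [[0, 0], [-6, 6]] = (-6)·(0, 1)(1, -1)ᵀ and M₂ = S₀ = [[3, 9], [9, 27]] = 3·(1, 3)(1, 3)ᵀ, so take a₁ = (0, 1), b₁ = (1, -1), a₂ = (1, 3), b₂ = (1, 3).
Each slice is an integer combination of E₁ = a₁b₁ᵀ and E₂ = a₂b₂ᵀ: S₀ = 3·E₂, S₁ = −2·E₁ − E₂, S₂ = 4·E₁ − 2·E₂; reading off coefficients, c₁ = (0, -2, 4) and c₂ = (3, -1, -2).
Hence T = (0, 1) ⊗ (1, -1) ⊗ (0, -2, 4) + (1, 3) ⊗ (1, 3) ⊗ (3, -1, -2), so rank(T) ≤ 2.
These bounds meet, so rank(T) = 2.

2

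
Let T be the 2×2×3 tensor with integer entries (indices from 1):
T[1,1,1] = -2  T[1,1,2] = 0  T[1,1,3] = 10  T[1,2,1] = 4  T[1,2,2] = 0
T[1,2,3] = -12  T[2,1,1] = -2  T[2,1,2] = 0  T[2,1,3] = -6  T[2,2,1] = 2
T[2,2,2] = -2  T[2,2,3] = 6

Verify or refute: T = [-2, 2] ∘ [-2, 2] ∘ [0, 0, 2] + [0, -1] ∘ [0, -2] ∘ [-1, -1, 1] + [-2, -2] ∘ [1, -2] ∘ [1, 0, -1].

Yes

Reconstruct entrywise from the claimed factors. For example, T[2,1,3] = -6 and Σₗ aₗ[2]bₗ[1]cₗ[3] = (2)·(-2)·(2) + (-1)·(0)·(1) + (-2)·(1)·(-1) = -6; checking all 12 entries, every one matches. The claim holds.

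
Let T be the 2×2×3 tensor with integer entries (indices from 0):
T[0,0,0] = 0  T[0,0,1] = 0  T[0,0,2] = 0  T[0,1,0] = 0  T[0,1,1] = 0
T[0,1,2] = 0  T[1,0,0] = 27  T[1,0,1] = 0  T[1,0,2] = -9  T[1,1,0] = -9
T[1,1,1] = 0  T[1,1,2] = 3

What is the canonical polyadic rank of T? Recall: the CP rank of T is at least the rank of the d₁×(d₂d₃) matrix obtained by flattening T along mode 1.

Lower bound: T ≠ 0 (e.g. T[1,0,0] = 27), so rank(T) ≥ 1.
Upper bound: if T = a ∘ b ∘ c then every fibre of T is a multiple of the corresponding factor, so read the factors off the fibres through the nonzero entry T[1,0,0] = 27.
The mode-1 fibre T[:,0,0] = [0, 27] gives a = [0, 1] (primitive direction); the mode-2 fibre T[1,:,0] = [27, -9] gives b = [3, -1]; then c[k] = T[1,0,k] / (a[1]·b[0]) = [27, 0, -9] / 3 = [9, 0, -3].
Expanding [0, 1] ∘ [3, -1] ∘ [9, 0, -3] reproduces all 12 entries of T, so T = [0, 1] ∘ [3, -1] ∘ [9, 0, -3] and rank(T) ≤ 1.
These bounds meet, so rank(T) = 1.

1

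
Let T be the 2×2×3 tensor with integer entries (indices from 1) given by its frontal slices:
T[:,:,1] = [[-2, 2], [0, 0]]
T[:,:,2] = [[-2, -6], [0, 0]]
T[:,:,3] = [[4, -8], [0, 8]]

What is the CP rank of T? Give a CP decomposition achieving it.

Lower bound: the mode-3 unfolding of T (rows indexed by k, columns by (i,j) = (1,1), (1,2), (2,1), (2,2)) is [[-2, 2, 0, 0], [-2, -6, 0, 0], [4, -8, 0, 8]].
There the 3×3 minor on rows k ∈ {1, 2, 3}, columns (i,j) ∈ {(1,1), (1,2), (2,2)} is det [[-2, 2, 0], [-2, -6, 0], [4, -8, 8]] = 128 ≠ 0, so this unfolding has rank ≥ 3; CP rank is at least every unfolding rank, so rank(T) ≥ 3. (Unfolding ranks only ever bound the CP rank from below — rank(T) can be strictly larger than all of them — so the matching upper bound has to come from an explicit 3-term decomposition.)
Upper bound: T is a sum of 3 rank-1 terms, T = (1, -2) ⊗ (0, 1) ⊗ (0, 0, -4) + (1, 0) ⊗ (1, -1) ⊗ (-2, 2, 4) + (1, 0) ⊗ (1, 1) ⊗ (0, -4, 0) (one valid choice — decompositions are not unique — normalised so each a, b is primitive with positive first nonzero entry; check it by expanding all entries), so rank(T) ≤ 3.
These bounds meet, so rank(T) = 3.

rank(T) = 3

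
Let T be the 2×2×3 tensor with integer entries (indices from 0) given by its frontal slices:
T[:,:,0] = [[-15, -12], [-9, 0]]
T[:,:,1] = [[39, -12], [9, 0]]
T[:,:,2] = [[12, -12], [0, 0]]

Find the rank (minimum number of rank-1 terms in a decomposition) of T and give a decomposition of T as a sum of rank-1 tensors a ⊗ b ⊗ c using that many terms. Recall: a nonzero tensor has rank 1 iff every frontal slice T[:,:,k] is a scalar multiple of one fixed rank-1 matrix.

Lower bound: the mode-2 unfolding of T (rows indexed by j, columns by (i,k) = (0,0), (0,1), (0,2), (1,0), (1,1), (1,2)) is [[-15, 39, 12, -9, 9, 0], [-12, -12, -12, 0, 0, 0]].
There the 2×2 minor on rows j ∈ {0, 1}, columns (i,k) ∈ {(0,0), (0,1)} is det [[-15, 39], [-12, -12]] = 648 ≠ 0, so this unfolding has rank ≥ 2; CP rank is at least every unfolding rank, so rank(T) ≥ 2. (Unfolding ranks only ever bound the CP rank from below — rank(T) can be strictly larger than all of them — so the matching upper bound has to come from an explicit 2-term decomposition.)
Upper bound — finding two terms. Write S_k = T[:,:,k] for the frontal slices: S₀ = [[-15, -12], [-9, 0]], S₁ = [[39, -12], [9, 0]], S₂ = [[12, -12], [0, 0]].
If T = a₁ ⊗ b₁ ⊗ c₁ + a₂ ⊗ b₂ ⊗ c₂ then each S_k = c₁[k]·a₁b₁ᵀ + c₂[k]·a₂b₂ᵀ. S₀ and S₁ are linearly independent, so a₁b₁ᵀ and a₂b₂ᵀ must span the same plane of matrices: they are the rank-1 matrices of the form x·S₀ + y·S₁.
det(x·S₀ + y·S₁) is −108·x² + 108·y² = (-108)·(x − y)(x + y), vanishing at (x:y) = (1:1) and (1:-1).
M₁ = S₀ + S₁ = [[24, -24], [0, 0]] = 24·(1, 0)(1, -1)ᵀ and M₂ = S₀ − S₁ = [[-54, 0], [-18, 0]] = (-18)·(3, 1)(1, 0)ᵀ, so take a₁ = (1, 0), b₁ = (1, -1), a₂ = (3, 1), b₂ = (1, 0).
Each slice is an integer combination of E₁ = a₁b₁ᵀ and E₂ = a₂b₂ᵀ: S₀ = 12·E₁ − 9·E₂, S₁ = 12·E₁ + 9·E₂, S₂ = 12·E₁; reading off coefficients, c₁ = (12, 12, 12) and c₂ = (-9, 9, 0).
Hence T = (1, 0) ⊗ (1, -1) ⊗ (12, 12, 12) + (3, 1) ⊗ (1, 0) ⊗ (-9, 9, 0), so rank(T) ≤ 2.
These bounds meet, so rank(T) = 2.
Check entry T[0,1,1] = -12: (1)·(-1)·(12) + (3)·(0)·(9) = -12.

rank(T) = 2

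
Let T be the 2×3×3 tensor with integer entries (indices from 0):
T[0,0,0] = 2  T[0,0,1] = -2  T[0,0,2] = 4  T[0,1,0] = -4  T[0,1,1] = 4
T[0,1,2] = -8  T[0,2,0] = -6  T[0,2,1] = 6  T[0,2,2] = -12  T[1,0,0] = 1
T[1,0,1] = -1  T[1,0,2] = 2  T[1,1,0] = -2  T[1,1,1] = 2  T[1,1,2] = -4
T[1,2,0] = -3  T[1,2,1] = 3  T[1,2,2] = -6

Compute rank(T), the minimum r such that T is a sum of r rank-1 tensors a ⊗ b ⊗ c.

1

Lower bound: T ≠ 0 (e.g. T[0,0,0] = 2), so rank(T) ≥ 1.
Upper bound: if T = a ⊗ b ⊗ c then every fibre of T is a multiple of the corresponding factor, so read the factors off the fibres through the nonzero entry T[0,0,0] = 2.
The mode-1 fibre T[:,0,0] = [2, 1] gives a = [2, 1] (primitive direction); the mode-2 fibre T[0,:,0] = [2, -4, -6] gives b = [1, -2, -3]; then c[k] = T[0,0,k] / (a[0]·b[0]) = [2, -2, 4] / 2 = [1, -1, 2].
Expanding [2, 1] ⊗ [1, -2, -3] ⊗ [1, -1, 2] reproduces all 18 entries of T, so T = [2, 1] ⊗ [1, -2, -3] ⊗ [1, -1, 2] and rank(T) ≤ 1.
These bounds meet, so rank(T) = 1.
Check entry T[1,1,0] = -2: (1)·(-2)·(1) = -2.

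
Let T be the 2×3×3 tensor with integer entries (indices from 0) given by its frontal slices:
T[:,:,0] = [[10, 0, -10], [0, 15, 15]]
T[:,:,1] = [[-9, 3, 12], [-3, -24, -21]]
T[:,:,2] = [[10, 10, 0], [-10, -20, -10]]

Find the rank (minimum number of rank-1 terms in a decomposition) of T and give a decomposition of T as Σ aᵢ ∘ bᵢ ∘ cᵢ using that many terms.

rank(T) = 2

Lower bound: the mode-3 unfolding of T (rows indexed by k, columns by (i,j) = (0,0), (0,1), (0,2), (1,0), (1,1), (1,2)) is [[10, 0, -10, 0, 15, 15], [-9, 3, 12, -3, -24, -21], [10, 10, 0, -10, -20, -10]].
There the 2×2 minor on rows k ∈ {0, 1}, columns (i,j) ∈ {(0,0), (0,1)} is det [[10, 0], [-9, 3]] = 30 ≠ 0, so this unfolding has rank ≥ 2; CP rank is at least every unfolding rank, so rank(T) ≥ 2. (Flattening ranks never certify an upper bound on CP rank; for that we must actually write T with 2 rank-1 terms.)
Upper bound — finding two terms. Write S_k = T[:,:,k] for the frontal slices: S₀ = [[10, 0, -10], [0, 15, 15]], S₁ = [[-9, 3, 12], [-3, -24, -21]], S₂ = [[10, 10, 0], [-10, -20, -10]].
If T = a₁ ∘ b₁ ∘ c₁ + a₂ ∘ b₂ ∘ c₂ then each S_k = c₁[k]·a₁b₁ᵀ + c₂[k]·a₂b₂ᵀ. S₀ and S₁ are linearly independent, so a₁b₁ᵀ and a₂b₂ᵀ must span the same plane of matrices: they are the rank-1 matrices of the form x·S₀ + y·S₁.
The 2×2 minor of x·S₀ + y·S₁ on rows {0,1}, columns {0,1} is 150·x² − 375·xy + 225·y² = 75·(2·x − 3·y)(x − y), vanishing at (x:y) = (3:2) and (1:1).
M₁ = 3·S₀ + 2·S₁ = [[12, 6, -6], [-6, -3, 3]] = 3·[2, -1][2, 1, -1]ᵀ and M₂ = S₀ + S₁ = [[1, 3, 2], [-3, -9, -6]] = [1, -3][1, 3, 2]ᵀ, so take a₁ = [2, -1], b₁ = [2, 1, -1], a₂ = [1, -3], b₂ = [1, 3, 2].
Each slice is an integer combination of E₁ = a₁b₁ᵀ and E₂ = a₂b₂ᵀ: S₀ = 3·E₁ − 2·E₂, S₁ = −3·E₁ + 3·E₂, S₂ = 2·E₁ + 2·E₂; reading off coefficients, c₁ = [3, -3, 2] and c₂ = [-2, 3, 2].
Hence T = [2, -1] ∘ [2, 1, -1] ∘ [3, -3, 2] + [1, -3] ∘ [1, 3, 2] ∘ [-2, 3, 2], so rank(T) ≤ 2.
These bounds meet, so rank(T) = 2.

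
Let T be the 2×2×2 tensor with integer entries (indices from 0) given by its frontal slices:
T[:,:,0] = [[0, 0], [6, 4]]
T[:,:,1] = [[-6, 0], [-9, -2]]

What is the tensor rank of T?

Lower bound: the mode-1 unfolding of T (rows indexed by i, columns by (j,k) = (0,0), (0,1), (1,0), (1,1)) is [[0, -6, 0, 0], [6, -9, 4, -2]].
There the 2×2 minor on rows i ∈ {0, 1}, columns (j,k) ∈ {(0,0), (0,1)} is det [[0, -6], [6, -9]] = 36 ≠ 0, so this unfolding has rank ≥ 2; CP rank is at least every unfolding rank, so rank(T) ≥ 2. (Flattening ranks never certify an upper bound on CP rank; for that we must actually write T with 2 rank-1 terms.)
Upper bound — finding two terms. Write S_k = T[:,:,k] for the frontal slices: S₀ = [[0, 0], [6, 4]], S₁ = [[-6, 0], [-9, -2]].
If T = a₁ ⊗ b₁ ⊗ c₁ + a₂ ⊗ b₂ ⊗ c₂ then each S_k = c₁[k]·a₁b₁ᵀ + c₂[k]·a₂b₂ᵀ. S₀ and S₁ are linearly independent, so a₁b₁ᵀ and a₂b₂ᵀ must span the same plane of matrices: they are the rank-1 matrices of the form x·S₀ + y·S₁.
det(x·S₀ + y·S₁) is −24·xy + 12·y² = (-12)·(2·x − y)(y), vanishing at (x:y) = (1:2) and (1:0).
M₁ = S₀ + 2·S₁ = [[-12, 0], [-12, 0]] = (-12)·[1, 1][1, 0]ᵀ and M₂ = S₀ = [[0, 0], [6, 4]] = 2·[0, 1][3, 2]ᵀ, so take a₁ = [1, 1], b₁ = [1, 0], a₂ = [0, 1], b₂ = [3, 2].
Each slice is an integer combination of E₁ = a₁b₁ᵀ and E₂ = a₂b₂ᵀ: S₀ = 2·E₂, S₁ = −6·E₁ − E₂; reading off coefficients, c₁ = [0, -6] and c₂ = [2, -1].
Hence T = [1, 1] ⊗ [1, 0] ⊗ [0, -6] + [0, 1] ⊗ [3, 2] ⊗ [2, -1], so rank(T) ≤ 2.
These bounds meet, so rank(T) = 2.
Check entry T[0,0,0] = 0: (1)·(1)·(0) + (0)·(3)·(2) = 0.

2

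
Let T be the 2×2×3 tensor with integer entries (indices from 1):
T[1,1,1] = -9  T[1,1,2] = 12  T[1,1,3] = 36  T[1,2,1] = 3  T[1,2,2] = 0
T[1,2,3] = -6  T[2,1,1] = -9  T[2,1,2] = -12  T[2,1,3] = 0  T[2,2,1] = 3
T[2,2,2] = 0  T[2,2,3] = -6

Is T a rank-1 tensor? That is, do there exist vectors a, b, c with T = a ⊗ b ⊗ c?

The mode-3 unfolding of T (rows indexed by k, columns by (i,j) = (1,1), (1,2), (2,1), (2,2)) is [[-9, 3, -9, 3], [12, 0, -12, 0], [36, -6, 0, -6]].
There the 2×2 minor on rows k ∈ {1, 2}, columns (i,j) ∈ {(1,1), (1,2)} is det [[-9, 3], [12, 0]] = -36 ≠ 0, so this unfolding has rank ≥ 2; CP rank is at least every unfolding rank, so rank(T) ≥ 2.
In particular rank(T) ≥ 2 > 1, so T is not rank-1.

No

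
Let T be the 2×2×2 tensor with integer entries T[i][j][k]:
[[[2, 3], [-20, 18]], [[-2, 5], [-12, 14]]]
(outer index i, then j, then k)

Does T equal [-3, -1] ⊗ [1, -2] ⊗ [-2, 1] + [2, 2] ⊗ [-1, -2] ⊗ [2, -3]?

Yes

Reconstruct entrywise from the claimed factors. For example, T[0,0,1] = 3 and Σₗ aₗ[0]bₗ[0]cₗ[1] = (-3)·(1)·(1) + (2)·(-1)·(-3) = 3; checking all 8 entries, every one matches. The claim holds.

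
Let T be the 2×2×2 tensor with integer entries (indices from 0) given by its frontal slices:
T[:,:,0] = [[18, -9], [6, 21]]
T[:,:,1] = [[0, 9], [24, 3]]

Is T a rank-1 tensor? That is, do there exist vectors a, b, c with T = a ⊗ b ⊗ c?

The mode-1 unfolding of T (rows indexed by i, columns by (j,k) = (0,0), (0,1), (1,0), (1,1)) is [[18, 0, -9, 9], [6, 24, 21, 3]].
There the 2×2 minor on rows i ∈ {0, 1}, columns (j,k) ∈ {(0,0), (0,1)} is det [[18, 0], [6, 24]] = 432 ≠ 0, so this unfolding has rank ≥ 2; CP rank is at least every unfolding rank, so rank(T) ≥ 2.
In particular rank(T) ≥ 2 > 1, so T is not rank-1.

No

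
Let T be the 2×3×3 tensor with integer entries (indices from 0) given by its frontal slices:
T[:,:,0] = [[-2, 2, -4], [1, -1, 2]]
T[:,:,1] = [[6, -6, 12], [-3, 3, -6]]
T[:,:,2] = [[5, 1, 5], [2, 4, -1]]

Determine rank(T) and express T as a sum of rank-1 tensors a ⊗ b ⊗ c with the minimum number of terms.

Lower bound: in the mode-3 unfolding of T (rows indexed by k, columns by (i,j)) the 2×2 minor on rows k ∈ {0, 2}, columns (i,j) ∈ {(0,0), (0,1)} is det [[-2, 2], [5, 1]] = -12 ≠ 0, so that unfolding has rank ≥ 2 and hence rank(T) ≥ 2 (CP rank is at least every unfolding rank, though it can be larger).
Upper bound: with S_k = T[:,:,k], the two rank-1 terms a₁b₁ᵀ, a₂b₂ᵀ are the rank-1 members of the pencil x·S₀ + y·S₂.
The 2×2 minor of x·S₀ + y·S₂ on rows {0,1}, columns {0,1} is −18·xy + 18·y² = (-18)·(x − y)(y), vanishing at (x:y) = (1:1) and (1:0).
M₁ = S₀ + S₂ = [[3, 3, 1], [3, 3, 1]] = (1, 1)(3, 3, 1)ᵀ and M₂ = S₀ = [[-2, 2, -4], [1, -1, 2]] = −(2, -1)(1, -1, 2)ᵀ, so take a₁ = (1, 1), b₁ = (3, 3, 1), a₂ = (2, -1), b₂ = (1, -1, 2).
Each slice is an integer combination of E₁ = a₁b₁ᵀ and E₂ = a₂b₂ᵀ: S₀ = −E₂, S₁ = 3·E₂, S₂ = E₁ + E₂; reading off coefficients, c₁ = (0, 0, 1) and c₂ = (-1, 3, 1).
Hence T = (1, 1) ⊗ (3, 3, 1) ⊗ (0, 0, 1) + (2, -1) ⊗ (1, -1, 2) ⊗ (-1, 3, 1), so rank(T) ≤ 2.
These bounds meet, so rank(T) = 2.

rank(T) = 2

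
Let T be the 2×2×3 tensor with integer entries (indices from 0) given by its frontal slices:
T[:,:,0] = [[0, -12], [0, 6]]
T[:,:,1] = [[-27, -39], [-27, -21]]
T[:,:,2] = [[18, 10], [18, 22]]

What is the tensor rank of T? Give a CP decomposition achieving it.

rank(T) = 2

Lower bound: in the mode-1 unfolding of T (rows indexed by i, columns by (j,k)) the 2×2 minor on rows i ∈ {0, 1}, columns (j,k) ∈ {(0,1), (1,0)} is det [[-27, -12], [-27, 6]] = -486 ≠ 0, so that unfolding has rank ≥ 2 and hence rank(T) ≥ 2 (CP rank is at least every unfolding rank, though it can be larger).
Upper bound: with S_k = T[:,:,k], the two rank-1 terms a₁b₁ᵀ, a₂b₂ᵀ are the rank-1 members of the pencil x·S₀ + y·S₁.
det(x·S₀ + y·S₁) is −486·xy − 486·y² = (-486)·(y)(x + y), vanishing at (x:y) = (1:0) and (1:-1).
M₁ = S₀ = [[0, -12], [0, 6]] = (-6)·(2, -1)(0, 1)ᵀ and M₂ = S₀ − S₁ = [[27, 27], [27, 27]] = 27·(1, 1)(1, 1)ᵀ, so take a₁ = (2, -1), b₁ = (0, 1), a₂ = (1, 1), b₂ = (1, 1).
Each slice is an integer combination of E₁ = a₁b₁ᵀ and E₂ = a₂b₂ᵀ: S₀ = −6·E₁, S₁ = −6·E₁ − 27·E₂, S₂ = −4·E₁ + 18·E₂; reading off coefficients, c₁ = (-6, -6, -4) and c₂ = (0, -27, 18).
Hence T = (2, -1) ⊗ (0, 1) ⊗ (-6, -6, -4) + (1, 1) ⊗ (1, 1) ⊗ (0, -27, 18), so rank(T) ≤ 2.
These bounds meet, so rank(T) = 2.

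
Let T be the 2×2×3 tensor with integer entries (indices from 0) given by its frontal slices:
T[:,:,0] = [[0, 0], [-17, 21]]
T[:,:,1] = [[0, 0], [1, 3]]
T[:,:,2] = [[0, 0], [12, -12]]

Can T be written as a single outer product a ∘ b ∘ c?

No

The mode-3 unfolding of T (rows indexed by k, columns by (i,j) = (0,0), (0,1), (1,0), (1,1)) is [[0, 0, -17, 21], [0, 0, 1, 3], [0, 0, 12, -12]].
There the 2×2 minor on rows k ∈ {0, 1}, columns (i,j) ∈ {(1,0), (1,1)} is det [[-17, 21], [1, 3]] = -72 ≠ 0, so this unfolding has rank ≥ 2; CP rank is at least every unfolding rank, so rank(T) ≥ 2.
In particular rank(T) ≥ 2 > 1, so T is not rank-1.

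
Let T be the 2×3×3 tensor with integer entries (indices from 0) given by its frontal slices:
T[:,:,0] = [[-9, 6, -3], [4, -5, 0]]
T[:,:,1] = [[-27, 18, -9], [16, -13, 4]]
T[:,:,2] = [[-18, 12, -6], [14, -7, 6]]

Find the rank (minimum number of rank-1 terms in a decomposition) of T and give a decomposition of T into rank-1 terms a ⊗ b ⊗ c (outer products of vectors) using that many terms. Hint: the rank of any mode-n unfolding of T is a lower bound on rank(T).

rank(T) = 2

Lower bound: the mode-1 unfolding of T (rows indexed by i, columns by (j,k) = (0,0), (0,1), (0,2), (1,0), (1,1), (1,2), (2,0), (2,1), (2,2)) is [[-9, -27, -18, 6, 18, 12, -3, -9, -6], [4, 16, 14, -5, -13, -7, 0, 4, 6]].
There the 2×2 minor on rows i ∈ {0, 1}, columns (j,k) ∈ {(0,0), (0,1)} is det [[-9, -27], [4, 16]] = -36 ≠ 0, so this unfolding has rank ≥ 2; CP rank is at least every unfolding rank, so rank(T) ≥ 2. (Unfolding ranks only ever bound the CP rank from below — rank(T) can be strictly larger than all of them — so the matching upper bound has to come from an explicit 2-term decomposition.)
Upper bound — finding two terms. Write S_k = T[:,:,k] for the frontal slices: S₀ = [[-9, 6, -3], [4, -5, 0]], S₁ = [[-27, 18, -9], [16, -13, 4]], S₂ = [[-18, 12, -6], [14, -7, 6]].
If T = a₁ ⊗ b₁ ⊗ c₁ + a₂ ⊗ b₂ ⊗ c₂ then each S_k = c₁[k]·a₁b₁ᵀ + c₂[k]·a₂b₂ᵀ. S₀ and S₁ are linearly independent, so a₁b₁ᵀ and a₂b₂ᵀ must span the same plane of matrices: they are the rank-1 matrices of the form x·S₀ + y·S₁.
The 2×2 minor of x·S₀ + y·S₁ on rows {0,1}, columns {0,1} is 21·x² + 84·xy + 63·y² = 21·(x + 3·y)(x + y), vanishing at (x:y) = (3:-1) and (1:-1).
M₁ = 3·S₀ − S₁ = [[0, 0, 0], [-4, -2, -4]] = (-2)·(0, 1)(2, 1, 2)ᵀ and M₂ = S₀ − S₁ = [[18, -12, 6], [-12, 8, -4]] = 2·(3, -2)(3, -2, 1)ᵀ, so take a₁ = (0, 1), b₁ = (2, 1, 2), a₂ = (3, -2), b₂ = (3, -2, 1).
Each slice is an integer combination of E₁ = a₁b₁ᵀ and E₂ = a₂b₂ᵀ: S₀ = −E₁ − E₂, S₁ = −E₁ − 3·E₂, S₂ = E₁ − 2·E₂; reading off coefficients, c₁ = (-1, -1, 1) and c₂ = (-1, -3, -2).
Hence T = (0, 1) ⊗ (2, 1, 2) ⊗ (-1, -1, 1) + (3, -2) ⊗ (3, -2, 1) ⊗ (-1, -3, -2), so rank(T) ≤ 2.
These bounds meet, so rank(T) = 2.
Check entry T[0,0,0] = -9: (0)·(2)·(-1) + (3)·(3)·(-1) = -9.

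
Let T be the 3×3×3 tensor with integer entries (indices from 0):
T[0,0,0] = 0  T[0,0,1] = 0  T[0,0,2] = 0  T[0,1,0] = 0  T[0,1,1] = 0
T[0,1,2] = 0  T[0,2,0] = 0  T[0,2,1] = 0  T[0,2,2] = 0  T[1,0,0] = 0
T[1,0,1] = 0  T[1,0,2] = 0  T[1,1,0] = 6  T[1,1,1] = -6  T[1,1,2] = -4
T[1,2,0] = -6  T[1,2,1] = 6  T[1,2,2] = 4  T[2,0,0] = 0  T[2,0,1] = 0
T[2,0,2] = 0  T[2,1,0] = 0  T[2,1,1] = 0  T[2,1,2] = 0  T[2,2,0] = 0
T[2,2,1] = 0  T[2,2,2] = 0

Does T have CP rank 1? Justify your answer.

Yes

If T = a (x) b (x) c then every fibre of T is a multiple of the corresponding factor, so read the factors off the fibres through the nonzero entry T[1,1,0] = 6.
The mode-1 fibre T[:,1,0] = [0, 6, 0] gives a = (0, 1, 0) (primitive direction); the mode-2 fibre T[1,:,0] = [0, 6, -6] gives b = (0, 1, -1); then c[k] = T[1,1,k] / (a[1]·b[1]) = [6, -6, -4] / 1 = (6, -6, -4).
Expanding (0, 1, 0) (x) (0, 1, -1) (x) (6, -6, -4) reproduces all 27 entries of T, so T = (0, 1, 0) (x) (0, 1, -1) (x) (6, -6, -4) and rank(T) ≤ 1.
Equivalently every frontal slice T[:,:,k] is c[k] times the rank-1 matrix (0, 1, 0) (x) (0, 1, -1). So T has rank 1 (it is nonzero).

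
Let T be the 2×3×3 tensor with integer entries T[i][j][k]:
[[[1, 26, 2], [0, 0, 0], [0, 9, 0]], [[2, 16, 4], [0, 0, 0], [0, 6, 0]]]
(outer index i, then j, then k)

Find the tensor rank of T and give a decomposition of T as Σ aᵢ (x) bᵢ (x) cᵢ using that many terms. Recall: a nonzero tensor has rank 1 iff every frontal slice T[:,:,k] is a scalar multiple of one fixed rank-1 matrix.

Lower bound: in the mode-3 unfolding of T (rows indexed by k, columns by (i,j)) the 2×2 minor on rows k ∈ {0, 1}, columns (i,j) ∈ {(0,0), (0,2)} is det [[1, 0], [26, 9]] = 9 ≠ 0, so that unfolding has rank ≥ 2 and hence rank(T) ≥ 2 (CP rank is at least every unfolding rank, though it can be larger).
Upper bound: with S_k = T[:,:,k], the two rank-1 terms a₁b₁ᵀ, a₂b₂ᵀ are the rank-1 members of the pencil x·S₀ + y·S₁.
The 2×2 minor of x·S₀ + y·S₁ on rows {0,1}, columns {0,2} is −12·xy + 12·y² = (-12)·(x − y)(y), vanishing at (x:y) = (1:1) and (1:0).
M₁ = S₀ + S₁ = [[27, 0, 9], [18, 0, 6]] = 3·[3, 2][3, 0, 1]ᵀ and M₂ = S₀ = [[1, 0, 0], [2, 0, 0]] = [1, 2][1, 0, 0]ᵀ, so take a₁ = [3, 2], b₁ = [3, 0, 1], a₂ = [1, 2], b₂ = [1, 0, 0].
Each slice is an integer combination of E₁ = a₁b₁ᵀ and E₂ = a₂b₂ᵀ: S₀ = E₂, S₁ = 3·E₁ − E₂, S₂ = 2·E₂; reading off coefficients, c₁ = [0, 3, 0] and c₂ = [1, -1, 2].
Hence T = [3, 2] (x) [3, 0, 1] (x) [0, 3, 0] + [1, 2] (x) [1, 0, 0] (x) [1, -1, 2], so rank(T) ≤ 2.
These bounds meet, so rank(T) = 2.

rank(T) = 2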